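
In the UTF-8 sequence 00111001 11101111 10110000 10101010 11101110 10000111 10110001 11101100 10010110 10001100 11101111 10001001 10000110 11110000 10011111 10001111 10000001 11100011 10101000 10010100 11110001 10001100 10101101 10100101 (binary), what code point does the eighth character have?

Offset 0: leading byte 0x39 = 00111001 → 1-byte char #1 = 39.
Offset 1: leading byte 0xEF = 11101111 → 3-byte char #2 = EF B0 AA.
Offset 4: leading byte 0xEE = 11101110 → 3-byte char #3 = EE 87 B1.
Offset 7: leading byte 0xEC = 11101100 → 3-byte char #4 = EC 96 8C.
Offset 10: leading byte 0xEF = 11101111 → 3-byte char #5 = EF 89 86.
Offset 13: leading byte 0xF0 = 11110000 → 4-byte char #6 = F0 9F 8F 81.
Offset 17: leading byte 0xE3 = 11100011 → 3-byte char #7 = E3 A8 94.
Offset 20: leading byte 0xF1 = 11110001 → 4-byte char #8 = F1 8C AD A5.
Leading byte 0xF1 = 11110001 matches 11110xxx → 4-byte sequence.
Byte 1: 0xF1 = 11110001, payload 001 (3 bits).
Byte 2: 0x8C = 10001100 (10xxxxxx ✓), payload 001100.
Byte 3: 0xAD = 10101101 (10xxxxxx ✓), payload 101101.
Byte 4: 0xA5 = 10100101 (10xxxxxx ✓), payload 100101.
Concatenate: 001001100101101100101 = 0x4CB65 (21 bits → U+4CB65).

U+4CB65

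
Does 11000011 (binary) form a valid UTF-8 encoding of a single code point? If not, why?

invalid (sequence truncated)

Leading byte 0xC3 = 11000011 → 2-byte form, but only 1 byte is present.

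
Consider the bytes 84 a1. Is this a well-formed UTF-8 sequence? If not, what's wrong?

invalid (continuation byte with no leading byte)

Byte 0x84 = 10000100 has the form 10xxxxxx — a continuation byte — but there is no preceding leading byte.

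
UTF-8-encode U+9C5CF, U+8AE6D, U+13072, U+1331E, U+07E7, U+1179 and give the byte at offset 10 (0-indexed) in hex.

U+9C5CF → 4-byte form F2 9C 97 8F at offsets 0–3.
U+8AE6D → 4-byte form F2 8A B9 AD at offsets 4–7.
U+13072 → 4-byte form F0 93 81 B2 at offsets 8–11.
Offset 10 falls in char 3's range; it's byte 3 of F0 93 81 B2 = 0x81.

0x81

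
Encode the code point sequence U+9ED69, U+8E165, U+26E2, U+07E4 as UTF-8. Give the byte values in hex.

U+9ED69: 4-byte form → F2 9E B5 A9.
U+8E165: 4-byte form → F2 8E 85 A5.
U+26E2: 3-byte form → E2 9B A2.
U+07E4: 2-byte form → DF A4.
Concatenated (13 bytes): F2 9E B5 A9 F2 8E 85 A5 E2 9B A2 DF A4.

F2 9E B5 A9 F2 8E 85 A5 E2 9B A2 DF A4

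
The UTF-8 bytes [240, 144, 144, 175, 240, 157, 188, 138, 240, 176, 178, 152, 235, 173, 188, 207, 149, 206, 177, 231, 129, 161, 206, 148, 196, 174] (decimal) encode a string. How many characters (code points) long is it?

9

Byte at offset 0: 0xF0 = 11110000 → 4-byte char (#1). Advance 4.
Byte at offset 4: 0xF0 = 11110000 → 4-byte char (#2). Advance 4.
Byte at offset 8: 0xF0 = 11110000 → 4-byte char (#3). Advance 4.
Byte at offset 12: 0xEB = 11101011 → 3-byte char (#4). Advance 3.
Byte at offset 15: 0xCF = 11001111 → 2-byte char (#5). Advance 2.
Byte at offset 17: 0xCE = 11001110 → 2-byte char (#6). Advance 2.
Byte at offset 19: 0xE7 = 11100111 → 3-byte char (#7). Advance 3.
Byte at offset 22: 0xCE = 11001110 → 2-byte char (#8). Advance 2.
Byte at offset 24: 0xC4 = 11000100 → 2-byte char (#9). Advance 2.
Reached end at offset 26 after 9 code points.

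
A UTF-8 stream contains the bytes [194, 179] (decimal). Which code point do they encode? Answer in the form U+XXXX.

U+00B3

Leading byte 0xC2 = 11000010 matches 110xxxxx → 2-byte sequence.
Byte 1: 0xC2 = 11000010, payload 00010 (5 bits).
Byte 2: 0xB3 = 10110011 (10xxxxxx ✓), payload 110011.
Concatenate: 00010110011 = 0xB3 (11 bits → U+00B3).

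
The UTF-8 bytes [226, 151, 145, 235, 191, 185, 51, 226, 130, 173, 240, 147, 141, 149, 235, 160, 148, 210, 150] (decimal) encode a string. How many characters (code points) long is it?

7

Byte at offset 0: 0xE2 = 11100010 → 3-byte char (#1). Advance 3.
Byte at offset 3: 0xEB = 11101011 → 3-byte char (#2). Advance 3.
Byte at offset 6: 0x33 = 00110011 → 1-byte char (#3). Advance 1.
Byte at offset 7: 0xE2 = 11100010 → 3-byte char (#4). Advance 3.
Byte at offset 10: 0xF0 = 11110000 → 4-byte char (#5). Advance 4.
Byte at offset 14: 0xEB = 11101011 → 3-byte char (#6). Advance 3.
Byte at offset 17: 0xD2 = 11010010 → 2-byte char (#7). Advance 2.
Reached end at offset 19 after 7 code points.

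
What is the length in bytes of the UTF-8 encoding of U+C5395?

4

U+C5395 = 0xC5395. UTF-8 uses 1 byte below 0x80, 2 below 0x800, 3 below 0x10000, 4 up to 0x10FFFF. 0xC5395 is in U+10000–U+10FFFF → 4 bytes.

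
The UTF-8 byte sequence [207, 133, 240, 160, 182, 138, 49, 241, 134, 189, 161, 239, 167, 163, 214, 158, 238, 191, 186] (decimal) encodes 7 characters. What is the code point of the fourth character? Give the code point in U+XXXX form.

Offset 0: leading byte 0xCF = 11001111 → 2-byte char #1 = CF 85.
Offset 2: leading byte 0xF0 = 11110000 → 4-byte char #2 = F0 A0 B6 8A.
Offset 6: leading byte 0x31 = 00110001 → 1-byte char #3 = 31.
Offset 7: leading byte 0xF1 = 11110001 → 4-byte char #4 = F1 86 BD A1.
Leading byte 0xF1 = 11110001 matches 11110xxx → 4-byte sequence.
Byte 1: 0xF1 = 11110001, payload 001 (3 bits).
Byte 2: 0x86 = 10000110 (10xxxxxx ✓), payload 000110.
Byte 3: 0xBD = 10111101 (10xxxxxx ✓), payload 111101.
Byte 4: 0xA1 = 10100001 (10xxxxxx ✓), payload 100001.
Concatenate: 001000110111101100001 = 0x46F61 (21 bits → U+46F61).

U+46F61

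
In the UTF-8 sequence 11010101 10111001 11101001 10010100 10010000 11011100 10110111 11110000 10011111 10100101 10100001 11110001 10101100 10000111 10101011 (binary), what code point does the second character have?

U+9510

Offset 0: leading byte 0xD5 = 11010101 → 2-byte char #1 = D5 B9.
Offset 2: leading byte 0xE9 = 11101001 → 3-byte char #2 = E9 94 90.
Leading byte 0xE9 = 11101001 matches 1110xxxx → 3-byte sequence.
Byte 1: 0xE9 = 11101001, payload 1001 (4 bits).
Byte 2: 0x94 = 10010100 (10xxxxxx ✓), payload 010100.
Byte 3: 0x90 = 10010000 (10xxxxxx ✓), payload 010000.
Concatenate: 1001010100010000 = 0x9510 (16 bits → U+9510).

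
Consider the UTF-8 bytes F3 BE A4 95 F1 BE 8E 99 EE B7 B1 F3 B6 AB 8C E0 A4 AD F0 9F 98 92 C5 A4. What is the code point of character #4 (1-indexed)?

U+F6ACC

Offset 0: leading byte 0xF3 = 11110011 → 4-byte char #1 = F3 BE A4 95.
Offset 4: leading byte 0xF1 = 11110001 → 4-byte char #2 = F1 BE 8E 99.
Offset 8: leading byte 0xEE = 11101110 → 3-byte char #3 = EE B7 B1.
Offset 11: leading byte 0xF3 = 11110011 → 4-byte char #4 = F3 B6 AB 8C.
Leading byte 0xF3 = 11110011 matches 11110xxx → 4-byte sequence.
Byte 1: 0xF3 = 11110011, payload 011 (3 bits).
Byte 2: 0xB6 = 10110110 (10xxxxxx ✓), payload 110110.
Byte 3: 0xAB = 10101011 (10xxxxxx ✓), payload 101011.
Byte 4: 0x8C = 10001100 (10xxxxxx ✓), payload 001100.
Concatenate: 011110110101011001100 = 0xF6ACC (21 bits → U+F6ACC).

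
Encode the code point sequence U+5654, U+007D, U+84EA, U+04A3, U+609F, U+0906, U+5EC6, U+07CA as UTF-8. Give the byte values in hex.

U+5654: 3-byte form → E5 99 94.
U+007D: 1-byte form → 7D.
U+84EA: 3-byte form → E8 93 AA.
U+04A3: 2-byte form → D2 A3.
U+609F: 3-byte form → E6 82 9F.
U+0906: 3-byte form → E0 A4 86.
U+5EC6: 3-byte form → E5 BB 86.
U+07CA: 2-byte form → DF 8A.
Concatenated (20 bytes): E5 99 94 7D E8 93 AA D2 A3 E6 82 9F E0 A4 86 E5 BB 86 DF 8A.

E5 99 94 7D E8 93 AA D2 A3 E6 82 9F E0 A4 86 E5 BB 86 DF 8A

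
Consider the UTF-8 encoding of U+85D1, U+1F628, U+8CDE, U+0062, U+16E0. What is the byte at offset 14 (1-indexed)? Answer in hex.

1-indexed offset 14 is 0-indexed offset 13.
U+85D1 → 3-byte form E8 97 91 at offsets 0–2.
U+1F628 → 4-byte form F0 9F 98 A8 at offsets 3–6.
U+8CDE → 3-byte form E8 B3 9E at offsets 7–9.
U+0062 → 1-byte form 62 at offsets 10–10.
U+16E0 → 3-byte form E1 9B A0 at offsets 11–13.
Offset 13 falls in char 5's range; it's byte 3 of E1 9B A0 = 0xA0.

0xA0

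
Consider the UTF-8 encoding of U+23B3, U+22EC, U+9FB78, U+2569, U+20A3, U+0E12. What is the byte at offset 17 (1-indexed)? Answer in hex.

0xE0

1-indexed offset 17 is 0-indexed offset 16.
U+23B3 → 3-byte form E2 8E B3 at offsets 0–2.
U+22EC → 3-byte form E2 8B AC at offsets 3–5.
U+9FB78 → 4-byte form F2 9F AD B8 at offsets 6–9.
U+2569 → 3-byte form E2 95 A9 at offsets 10–12.
U+20A3 → 3-byte form E2 82 A3 at offsets 13–15.
U+0E12 → 3-byte form E0 B8 92 at offsets 16–18.
Offset 16 falls in char 6's range; it's byte 1 of E0 B8 92 = 0xE0.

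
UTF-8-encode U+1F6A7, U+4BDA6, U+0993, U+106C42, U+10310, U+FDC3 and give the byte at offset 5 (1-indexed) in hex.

1-indexed offset 5 is 0-indexed offset 4.
U+1F6A7 → 4-byte form F0 9F 9A A7 at offsets 0–3.
U+4BDA6 → 4-byte form F1 8B B6 A6 at offsets 4–7.
Offset 4 falls in char 2's range; it's byte 1 of F1 8B B6 A6 = 0xF1.

0xF1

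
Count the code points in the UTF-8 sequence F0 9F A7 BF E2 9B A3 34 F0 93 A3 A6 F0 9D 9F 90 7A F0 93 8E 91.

7

Byte at offset 0: 0xF0 = 11110000 → 4-byte char (#1). Advance 4.
Byte at offset 4: 0xE2 = 11100010 → 3-byte char (#2). Advance 3.
Byte at offset 7: 0x34 = 00110100 → 1-byte char (#3). Advance 1.
Byte at offset 8: 0xF0 = 11110000 → 4-byte char (#4). Advance 4.
Byte at offset 12: 0xF0 = 11110000 → 4-byte char (#5). Advance 4.
Byte at offset 16: 0x7A = 01111010 → 1-byte char (#6). Advance 1.
Byte at offset 17: 0xF0 = 11110000 → 4-byte char (#7). Advance 4.
Reached end at offset 21 after 7 code points.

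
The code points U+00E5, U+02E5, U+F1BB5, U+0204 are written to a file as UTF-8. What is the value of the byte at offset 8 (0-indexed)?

0xC8

U+00E5 → 2-byte form C3 A5 at offsets 0–1.
U+02E5 → 2-byte form CB A5 at offsets 2–3.
U+F1BB5 → 4-byte form F3 B1 AE B5 at offsets 4–7.
U+0204 → 2-byte form C8 84 at offsets 8–9.
Offset 8 falls in char 4's range; it's byte 1 of C8 84 = 0xC8.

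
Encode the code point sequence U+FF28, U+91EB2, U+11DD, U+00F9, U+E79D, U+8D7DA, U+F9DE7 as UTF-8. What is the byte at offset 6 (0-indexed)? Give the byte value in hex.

0xB2

U+FF28 → 3-byte form EF BC A8 at offsets 0–2.
U+91EB2 → 4-byte form F2 91 BA B2 at offsets 3–6.
Offset 6 falls in char 2's range; it's byte 4 of F2 91 BA B2 = 0xB2.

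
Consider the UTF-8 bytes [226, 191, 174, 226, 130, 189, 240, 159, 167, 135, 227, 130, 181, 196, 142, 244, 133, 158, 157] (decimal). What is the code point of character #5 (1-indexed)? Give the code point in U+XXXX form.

U+010E

Offset 0: leading byte 0xE2 = 11100010 → 3-byte char #1 = E2 BF AE.
Offset 3: leading byte 0xE2 = 11100010 → 3-byte char #2 = E2 82 BD.
Offset 6: leading byte 0xF0 = 11110000 → 4-byte char #3 = F0 9F A7 87.
Offset 10: leading byte 0xE3 = 11100011 → 3-byte char #4 = E3 82 B5.
Offset 13: leading byte 0xC4 = 11000100 → 2-byte char #5 = C4 8E.
Leading byte 0xC4 = 11000100 matches 110xxxxx → 2-byte sequence.
Byte 1: 0xC4 = 11000100, payload 00100 (5 bits).
Byte 2: 0x8E = 10001110 (10xxxxxx ✓), payload 001110.
Concatenate: 00100001110 = 0x10E (11 bits → U+010E).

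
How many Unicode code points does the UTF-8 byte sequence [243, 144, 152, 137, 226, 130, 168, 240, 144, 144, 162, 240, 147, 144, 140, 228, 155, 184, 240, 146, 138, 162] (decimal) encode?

6

Byte at offset 0: 0xF3 = 11110011 → 4-byte char (#1). Advance 4.
Byte at offset 4: 0xE2 = 11100010 → 3-byte char (#2). Advance 3.
Byte at offset 7: 0xF0 = 11110000 → 4-byte char (#3). Advance 4.
Byte at offset 11: 0xF0 = 11110000 → 4-byte char (#4). Advance 4.
Byte at offset 15: 0xE4 = 11100100 → 3-byte char (#5). Advance 3.
Byte at offset 18: 0xF0 = 11110000 → 4-byte char (#6). Advance 4.
Reached end at offset 22 after 6 code points.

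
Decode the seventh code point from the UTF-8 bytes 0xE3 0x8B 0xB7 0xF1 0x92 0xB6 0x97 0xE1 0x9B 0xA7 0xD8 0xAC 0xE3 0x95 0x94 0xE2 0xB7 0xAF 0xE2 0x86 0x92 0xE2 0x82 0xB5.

Offset 0: leading byte 0xE3 = 11100011 → 3-byte char #1 = E3 8B B7.
Offset 3: leading byte 0xF1 = 11110001 → 4-byte char #2 = F1 92 B6 97.
Offset 7: leading byte 0xE1 = 11100001 → 3-byte char #3 = E1 9B A7.
Offset 10: leading byte 0xD8 = 11011000 → 2-byte char #4 = D8 AC.
Offset 12: leading byte 0xE3 = 11100011 → 3-byte char #5 = E3 95 94.
Offset 15: leading byte 0xE2 = 11100010 → 3-byte char #6 = E2 B7 AF.
Offset 18: leading byte 0xE2 = 11100010 → 3-byte char #7 = E2 86 92.
Leading byte 0xE2 = 11100010 matches 1110xxxx → 3-byte sequence.
Byte 1: 0xE2 = 11100010, payload 0010 (4 bits).
Byte 2: 0x86 = 10000110 (10xxxxxx ✓), payload 000110.
Byte 3: 0x92 = 10010010 (10xxxxxx ✓), payload 010010.
Concatenate: 0010000110010010 = 0x2192 (16 bits → U+2192).

U+2192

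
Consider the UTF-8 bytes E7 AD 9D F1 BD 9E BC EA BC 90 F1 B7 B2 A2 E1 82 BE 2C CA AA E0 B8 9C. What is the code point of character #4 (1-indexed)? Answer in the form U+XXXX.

Offset 0: leading byte 0xE7 = 11100111 → 3-byte char #1 = E7 AD 9D.
Offset 3: leading byte 0xF1 = 11110001 → 4-byte char #2 = F1 BD 9E BC.
Offset 7: leading byte 0xEA = 11101010 → 3-byte char #3 = EA BC 90.
Offset 10: leading byte 0xF1 = 11110001 → 4-byte char #4 = F1 B7 B2 A2.
Leading byte 0xF1 = 11110001 matches 11110xxx → 4-byte sequence.
Byte 1: 0xF1 = 11110001, payload 001 (3 bits).
Byte 2: 0xB7 = 10110111 (10xxxxxx ✓), payload 110111.
Byte 3: 0xB2 = 10110010 (10xxxxxx ✓), payload 110010.
Byte 4: 0xA2 = 10100010 (10xxxxxx ✓), payload 100010.
Concatenate: 001110111110010100010 = 0x77CA2 (21 bits → U+77CA2).

U+77CA2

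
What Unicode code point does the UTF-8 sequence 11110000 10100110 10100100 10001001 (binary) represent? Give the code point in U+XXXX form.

U+26909

Leading byte 0xF0 = 11110000 matches 11110xxx → 4-byte sequence.
Byte 1: 0xF0 = 11110000, payload 000 (3 bits).
Byte 2: 0xA6 = 10100110 (10xxxxxx ✓), payload 100110.
Byte 3: 0xA4 = 10100100 (10xxxxxx ✓), payload 100100.
Byte 4: 0x89 = 10001001 (10xxxxxx ✓), payload 001001.
Concatenate: 000100110100100001001 = 0x26909 (21 bits → U+26909).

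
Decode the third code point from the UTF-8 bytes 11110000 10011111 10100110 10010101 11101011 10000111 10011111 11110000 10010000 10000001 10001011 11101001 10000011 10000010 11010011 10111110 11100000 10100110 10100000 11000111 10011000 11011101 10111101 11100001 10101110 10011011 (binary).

Offset 0: leading byte 0xF0 = 11110000 → 4-byte char #1 = F0 9F A6 95.
Offset 4: leading byte 0xEB = 11101011 → 3-byte char #2 = EB 87 9F.
Offset 7: leading byte 0xF0 = 11110000 → 4-byte char #3 = F0 90 81 8B.
Leading byte 0xF0 = 11110000 matches 11110xxx → 4-byte sequence.
Byte 1: 0xF0 = 11110000, payload 000 (3 bits).
Byte 2: 0x90 = 10010000 (10xxxxxx ✓), payload 010000.
Byte 3: 0x81 = 10000001 (10xxxxxx ✓), payload 000001.
Byte 4: 0x8B = 10001011 (10xxxxxx ✓), payload 001011.
Concatenate: 000010000000001001011 = 0x1004B (21 bits → U+1004B).

U+1004B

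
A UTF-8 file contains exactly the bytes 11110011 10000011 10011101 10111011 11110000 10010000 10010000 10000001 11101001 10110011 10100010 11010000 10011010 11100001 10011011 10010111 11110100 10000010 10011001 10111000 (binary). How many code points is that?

6

Byte at offset 0: 0xF3 = 11110011 → 4-byte char (#1). Advance 4.
Byte at offset 4: 0xF0 = 11110000 → 4-byte char (#2). Advance 4.
Byte at offset 8: 0xE9 = 11101001 → 3-byte char (#3). Advance 3.
Byte at offset 11: 0xD0 = 11010000 → 2-byte char (#4). Advance 2.
Byte at offset 13: 0xE1 = 11100001 → 3-byte char (#5). Advance 3.
Byte at offset 16: 0xF4 = 11110100 → 4-byte char (#6). Advance 4.
Reached end at offset 20 after 6 code points.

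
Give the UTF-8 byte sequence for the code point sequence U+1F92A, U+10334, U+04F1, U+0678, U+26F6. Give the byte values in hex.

F0 9F A4 AA F0 90 8C B4 D3 B1 D9 B8 E2 9B B6

U+1F92A: 4-byte form → F0 9F A4 AA.
U+10334: 4-byte form → F0 90 8C B4.
U+04F1: 2-byte form → D3 B1.
U+0678: 2-byte form → D9 B8.
U+26F6: 3-byte form → E2 9B B6.
Concatenated (15 bytes): F0 9F A4 AA F0 90 8C B4 D3 B1 D9 B8 E2 9B B6.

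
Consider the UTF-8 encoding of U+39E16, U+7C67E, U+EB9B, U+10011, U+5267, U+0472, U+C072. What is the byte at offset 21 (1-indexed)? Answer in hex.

0xEC

1-indexed offset 21 is 0-indexed offset 20.
U+39E16 → 4-byte form F0 B9 B8 96 at offsets 0–3.
U+7C67E → 4-byte form F1 BC 99 BE at offsets 4–7.
U+EB9B → 3-byte form EE AE 9B at offsets 8–10.
U+10011 → 4-byte form F0 90 80 91 at offsets 11–14.
U+5267 → 3-byte form E5 89 A7 at offsets 15–17.
U+0472 → 2-byte form D1 B2 at offsets 18–19.
U+C072 → 3-byte form EC 81 B2 at offsets 20–22.
Offset 20 falls in char 7's range; it's byte 1 of EC 81 B2 = 0xEC.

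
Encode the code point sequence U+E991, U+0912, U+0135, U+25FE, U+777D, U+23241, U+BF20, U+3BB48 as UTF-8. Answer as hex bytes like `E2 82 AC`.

EE A6 91 E0 A4 92 C4 B5 E2 97 BE E7 9D BD F0 A3 89 81 EB BC A0 F0 BB AD 88

U+E991: 3-byte form → EE A6 91.
U+0912: 3-byte form → E0 A4 92.
U+0135: 2-byte form → C4 B5.
U+25FE: 3-byte form → E2 97 BE.
U+777D: 3-byte form → E7 9D BD.
U+23241: 4-byte form → F0 A3 89 81.
U+BF20: 3-byte form → EB BC A0.
U+3BB48: 4-byte form → F0 BB AD 88.
Concatenated (25 bytes): EE A6 91 E0 A4 92 C4 B5 E2 97 BE E7 9D BD F0 A3 89 81 EB BC A0 F0 BB AD 88.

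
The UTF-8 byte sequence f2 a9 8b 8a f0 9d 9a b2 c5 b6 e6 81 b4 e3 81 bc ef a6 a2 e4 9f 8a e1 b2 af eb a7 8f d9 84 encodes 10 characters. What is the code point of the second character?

Offset 0: leading byte 0xF2 = 11110010 → 4-byte char #1 = F2 A9 8B 8A.
Offset 4: leading byte 0xF0 = 11110000 → 4-byte char #2 = F0 9D 9A B2.
Leading byte 0xF0 = 11110000 matches 11110xxx → 4-byte sequence.
Byte 1: 0xF0 = 11110000, payload 000 (3 bits).
Byte 2: 0x9D = 10011101 (10xxxxxx ✓), payload 011101.
Byte 3: 0x9A = 10011010 (10xxxxxx ✓), payload 011010.
Byte 4: 0xB2 = 10110010 (10xxxxxx ✓), payload 110010.
Concatenate: 000011101011010110010 = 0x1D6B2 (21 bits → U+1D6B2).

U+1D6B2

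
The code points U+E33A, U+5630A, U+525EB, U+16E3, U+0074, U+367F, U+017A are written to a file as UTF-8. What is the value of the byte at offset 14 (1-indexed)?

0xA3

1-indexed offset 14 is 0-indexed offset 13.
U+E33A → 3-byte form EE 8C BA at offsets 0–2.
U+5630A → 4-byte form F1 96 8C 8A at offsets 3–6.
U+525EB → 4-byte form F1 92 97 AB at offsets 7–10.
U+16E3 → 3-byte form E1 9B A3 at offsets 11–13.
Offset 13 falls in char 4's range; it's byte 3 of E1 9B A3 = 0xA3.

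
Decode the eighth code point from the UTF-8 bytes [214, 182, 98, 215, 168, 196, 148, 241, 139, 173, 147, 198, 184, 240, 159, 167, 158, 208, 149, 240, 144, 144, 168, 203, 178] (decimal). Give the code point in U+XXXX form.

U+0415

Offset 0: leading byte 0xD6 = 11010110 → 2-byte char #1 = D6 B6.
Offset 2: leading byte 0x62 = 01100010 → 1-byte char #2 = 62.
Offset 3: leading byte 0xD7 = 11010111 → 2-byte char #3 = D7 A8.
Offset 5: leading byte 0xC4 = 11000100 → 2-byte char #4 = C4 94.
Offset 7: leading byte 0xF1 = 11110001 → 4-byte char #5 = F1 8B AD 93.
Offset 11: leading byte 0xC6 = 11000110 → 2-byte char #6 = C6 B8.
Offset 13: leading byte 0xF0 = 11110000 → 4-byte char #7 = F0 9F A7 9E.
Offset 17: leading byte 0xD0 = 11010000 → 2-byte char #8 = D0 95.
Leading byte 0xD0 = 11010000 matches 110xxxxx → 2-byte sequence.
Byte 1: 0xD0 = 11010000, payload 10000 (5 bits).
Byte 2: 0x95 = 10010101 (10xxxxxx ✓), payload 010101.
Concatenate: 10000010101 = 0x415 (11 bits → U+0415).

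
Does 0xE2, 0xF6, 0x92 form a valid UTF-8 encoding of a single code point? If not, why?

invalid (non-continuation byte where continuation expected)

Leading byte 0xE2 = 11100010 → 3-byte form.
Byte 2 is 0xF6 = 11110110, which is not 10xxxxxx — expected a continuation byte.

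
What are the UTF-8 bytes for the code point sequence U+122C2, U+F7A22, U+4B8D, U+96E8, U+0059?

U+122C2: 4-byte form → F0 92 8B 82.
U+F7A22: 4-byte form → F3 B7 A8 A2.
U+4B8D: 3-byte form → E4 AE 8D.
U+96E8: 3-byte form → E9 9B A8.
U+0059: 1-byte form → 59.
Concatenated (15 bytes): F0 92 8B 82 F3 B7 A8 A2 E4 AE 8D E9 9B A8 59.

F0 92 8B 82 F3 B7 A8 A2 E4 AE 8D E9 9B A8 59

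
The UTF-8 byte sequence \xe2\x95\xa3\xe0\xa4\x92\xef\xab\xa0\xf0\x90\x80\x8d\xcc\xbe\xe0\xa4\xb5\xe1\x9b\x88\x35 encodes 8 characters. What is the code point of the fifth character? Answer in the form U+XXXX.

Offset 0: leading byte 0xE2 = 11100010 → 3-byte char #1 = E2 95 A3.
Offset 3: leading byte 0xE0 = 11100000 → 3-byte char #2 = E0 A4 92.
Offset 6: leading byte 0xEF = 11101111 → 3-byte char #3 = EF AB A0.
Offset 9: leading byte 0xF0 = 11110000 → 4-byte char #4 = F0 90 80 8D.
Offset 13: leading byte 0xCC = 11001100 → 2-byte char #5 = CC BE.
Leading byte 0xCC = 11001100 matches 110xxxxx → 2-byte sequence.
Byte 1: 0xCC = 11001100, payload 01100 (5 bits).
Byte 2: 0xBE = 10111110 (10xxxxxx ✓), payload 111110.
Concatenate: 01100111110 = 0x33E (11 bits → U+033E).

U+033E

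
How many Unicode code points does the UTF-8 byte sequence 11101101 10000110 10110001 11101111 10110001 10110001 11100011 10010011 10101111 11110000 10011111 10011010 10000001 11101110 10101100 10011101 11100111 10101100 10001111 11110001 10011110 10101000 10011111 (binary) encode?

Byte at offset 0: 0xED = 11101101 → 3-byte char (#1). Advance 3.
Byte at offset 3: 0xEF = 11101111 → 3-byte char (#2). Advance 3.
Byte at offset 6: 0xE3 = 11100011 → 3-byte char (#3). Advance 3.
Byte at offset 9: 0xF0 = 11110000 → 4-byte char (#4). Advance 4.
Byte at offset 13: 0xEE = 11101110 → 3-byte char (#5). Advance 3.
Byte at offset 16: 0xE7 = 11100111 → 3-byte char (#6). Advance 3.
Byte at offset 19: 0xF1 = 11110001 → 4-byte char (#7). Advance 4.
Reached end at offset 23 after 7 code points.

7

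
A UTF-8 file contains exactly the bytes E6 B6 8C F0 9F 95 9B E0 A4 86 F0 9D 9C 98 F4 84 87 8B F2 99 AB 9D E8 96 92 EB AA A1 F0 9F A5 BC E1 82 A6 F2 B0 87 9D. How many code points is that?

Byte at offset 0: 0xE6 = 11100110 → 3-byte char (#1). Advance 3.
Byte at offset 3: 0xF0 = 11110000 → 4-byte char (#2). Advance 4.
Byte at offset 7: 0xE0 = 11100000 → 3-byte char (#3). Advance 3.
Byte at offset 10: 0xF0 = 11110000 → 4-byte char (#4). Advance 4.
Byte at offset 14: 0xF4 = 11110100 → 4-byte char (#5). Advance 4.
Byte at offset 18: 0xF2 = 11110010 → 4-byte char (#6). Advance 4.
Byte at offset 22: 0xE8 = 11101000 → 3-byte char (#7). Advance 3.
Byte at offset 25: 0xEB = 11101011 → 3-byte char (#8). Advance 3.
Byte at offset 28: 0xF0 = 11110000 → 4-byte char (#9). Advance 4.
Byte at offset 32: 0xE1 = 11100001 → 3-byte char (#10). Advance 3.
Byte at offset 35: 0xF2 = 11110010 → 4-byte char (#11). Advance 4.
Reached end at offset 39 after 11 code points.

11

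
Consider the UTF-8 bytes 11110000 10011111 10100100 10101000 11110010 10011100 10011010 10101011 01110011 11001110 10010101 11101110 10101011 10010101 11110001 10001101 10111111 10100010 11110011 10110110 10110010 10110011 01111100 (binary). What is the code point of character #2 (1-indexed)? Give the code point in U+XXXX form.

U+9C6AB

Offset 0: leading byte 0xF0 = 11110000 → 4-byte char #1 = F0 9F A4 A8.
Offset 4: leading byte 0xF2 = 11110010 → 4-byte char #2 = F2 9C 9A AB.
Leading byte 0xF2 = 11110010 matches 11110xxx → 4-byte sequence.
Byte 1: 0xF2 = 11110010, payload 010 (3 bits).
Byte 2: 0x9C = 10011100 (10xxxxxx ✓), payload 011100.
Byte 3: 0x9A = 10011010 (10xxxxxx ✓), payload 011010.
Byte 4: 0xAB = 10101011 (10xxxxxx ✓), payload 101011.
Concatenate: 010011100011010101011 = 0x9C6AB (21 bits → U+9C6AB).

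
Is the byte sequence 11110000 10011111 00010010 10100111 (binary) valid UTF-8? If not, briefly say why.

invalid (non-continuation byte where continuation expected)

Leading byte 0xF0 = 11110000 → 4-byte form.
Byte 3 is 0x12 = 00010010, which is not 10xxxxxx — expected a continuation byte.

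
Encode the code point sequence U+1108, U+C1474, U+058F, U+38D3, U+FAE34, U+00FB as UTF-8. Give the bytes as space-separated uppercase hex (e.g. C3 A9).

U+1108: 3-byte form → E1 84 88.
U+C1474: 4-byte form → F3 81 91 B4.
U+058F: 2-byte form → D6 8F.
U+38D3: 3-byte form → E3 A3 93.
U+FAE34: 4-byte form → F3 BA B8 B4.
U+00FB: 2-byte form → C3 BB.
Concatenated (18 bytes): E1 84 88 F3 81 91 B4 D6 8F E3 A3 93 F3 BA B8 B4 C3 BB.

E1 84 88 F3 81 91 B4 D6 8F E3 A3 93 F3 BA B8 B4 C3 BB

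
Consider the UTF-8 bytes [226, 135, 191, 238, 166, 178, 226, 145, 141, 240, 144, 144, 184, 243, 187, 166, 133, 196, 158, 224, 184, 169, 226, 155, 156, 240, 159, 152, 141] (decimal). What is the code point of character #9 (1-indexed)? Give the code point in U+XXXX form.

Offset 0: leading byte 0xE2 = 11100010 → 3-byte char #1 = E2 87 BF.
Offset 3: leading byte 0xEE = 11101110 → 3-byte char #2 = EE A6 B2.
Offset 6: leading byte 0xE2 = 11100010 → 3-byte char #3 = E2 91 8D.
Offset 9: leading byte 0xF0 = 11110000 → 4-byte char #4 = F0 90 90 B8.
Offset 13: leading byte 0xF3 = 11110011 → 4-byte char #5 = F3 BB A6 85.
Offset 17: leading byte 0xC4 = 11000100 → 2-byte char #6 = C4 9E.
Offset 19: leading byte 0xE0 = 11100000 → 3-byte char #7 = E0 B8 A9.
Offset 22: leading byte 0xE2 = 11100010 → 3-byte char #8 = E2 9B 9C.
Offset 25: leading byte 0xF0 = 11110000 → 4-byte char #9 = F0 9F 98 8D.
Leading byte 0xF0 = 11110000 matches 11110xxx → 4-byte sequence.
Byte 1: 0xF0 = 11110000, payload 000 (3 bits).
Byte 2: 0x9F = 10011111 (10xxxxxx ✓), payload 011111.
Byte 3: 0x98 = 10011000 (10xxxxxx ✓), payload 011000.
Byte 4: 0x8D = 10001101 (10xxxxxx ✓), payload 001101.
Concatenate: 000011111011000001101 = 0x1F60D (21 bits → U+1F60D).

U+1F60D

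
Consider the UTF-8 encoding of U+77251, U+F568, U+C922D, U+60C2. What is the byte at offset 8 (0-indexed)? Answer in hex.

0x89

U+77251 → 4-byte form F1 B7 89 91 at offsets 0–3.
U+F568 → 3-byte form EF 95 A8 at offsets 4–6.
U+C922D → 4-byte form F3 89 88 AD at offsets 7–10.
Offset 8 falls in char 3's range; it's byte 2 of F3 89 88 AD = 0x89.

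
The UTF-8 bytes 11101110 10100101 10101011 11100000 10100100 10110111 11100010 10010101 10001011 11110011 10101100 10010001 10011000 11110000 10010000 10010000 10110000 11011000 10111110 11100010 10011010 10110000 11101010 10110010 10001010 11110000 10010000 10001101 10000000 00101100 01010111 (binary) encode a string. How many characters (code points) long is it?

Byte at offset 0: 0xEE = 11101110 → 3-byte char (#1). Advance 3.
Byte at offset 3: 0xE0 = 11100000 → 3-byte char (#2). Advance 3.
Byte at offset 6: 0xE2 = 11100010 → 3-byte char (#3). Advance 3.
Byte at offset 9: 0xF3 = 11110011 → 4-byte char (#4). Advance 4.
Byte at offset 13: 0xF0 = 11110000 → 4-byte char (#5). Advance 4.
Byte at offset 17: 0xD8 = 11011000 → 2-byte char (#6). Advance 2.
Byte at offset 19: 0xE2 = 11100010 → 3-byte char (#7). Advance 3.
Byte at offset 22: 0xEA = 11101010 → 3-byte char (#8). Advance 3.
Byte at offset 25: 0xF0 = 11110000 → 4-byte char (#9). Advance 4.
Byte at offset 29: 0x2C = 00101100 → 1-byte char (#10). Advance 1.
Byte at offset 30: 0x57 = 01010111 → 1-byte char (#11). Advance 1.
Reached end at offset 31 after 11 code points.

11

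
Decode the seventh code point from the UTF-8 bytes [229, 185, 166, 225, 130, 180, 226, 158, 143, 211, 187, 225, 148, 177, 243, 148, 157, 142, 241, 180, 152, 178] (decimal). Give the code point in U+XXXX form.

Offset 0: leading byte 0xE5 = 11100101 → 3-byte char #1 = E5 B9 A6.
Offset 3: leading byte 0xE1 = 11100001 → 3-byte char #2 = E1 82 B4.
Offset 6: leading byte 0xE2 = 11100010 → 3-byte char #3 = E2 9E 8F.
Offset 9: leading byte 0xD3 = 11010011 → 2-byte char #4 = D3 BB.
Offset 11: leading byte 0xE1 = 11100001 → 3-byte char #5 = E1 94 B1.
Offset 14: leading byte 0xF3 = 11110011 → 4-byte char #6 = F3 94 9D 8E.
Offset 18: leading byte 0xF1 = 11110001 → 4-byte char #7 = F1 B4 98 B2.
Leading byte 0xF1 = 11110001 matches 11110xxx → 4-byte sequence.
Byte 1: 0xF1 = 11110001, payload 001 (3 bits).
Byte 2: 0xB4 = 10110100 (10xxxxxx ✓), payload 110100.
Byte 3: 0x98 = 10011000 (10xxxxxx ✓), payload 011000.
Byte 4: 0xB2 = 10110010 (10xxxxxx ✓), payload 110010.
Concatenate: 001110100011000110010 = 0x74632 (21 bits → U+74632).

U+74632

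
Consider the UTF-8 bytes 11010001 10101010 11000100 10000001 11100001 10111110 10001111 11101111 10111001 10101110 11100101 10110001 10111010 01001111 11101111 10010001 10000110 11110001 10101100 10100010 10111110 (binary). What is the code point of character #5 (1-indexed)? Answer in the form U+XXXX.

Offset 0: leading byte 0xD1 = 11010001 → 2-byte char #1 = D1 AA.
Offset 2: leading byte 0xC4 = 11000100 → 2-byte char #2 = C4 81.
Offset 4: leading byte 0xE1 = 11100001 → 3-byte char #3 = E1 BE 8F.
Offset 7: leading byte 0xEF = 11101111 → 3-byte char #4 = EF B9 AE.
Offset 10: leading byte 0xE5 = 11100101 → 3-byte char #5 = E5 B1 BA.
Leading byte 0xE5 = 11100101 matches 1110xxxx → 3-byte sequence.
Byte 1: 0xE5 = 11100101, payload 0101 (4 bits).
Byte 2: 0xB1 = 10110001 (10xxxxxx ✓), payload 110001.
Byte 3: 0xBA = 10111010 (10xxxxxx ✓), payload 111010.
Concatenate: 0101110001111010 = 0x5C7A (16 bits → U+5C7A).

U+5C7A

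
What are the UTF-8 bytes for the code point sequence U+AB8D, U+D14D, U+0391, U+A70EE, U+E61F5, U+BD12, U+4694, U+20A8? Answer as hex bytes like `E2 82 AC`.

U+AB8D: 3-byte form → EA AE 8D.
U+D14D: 3-byte form → ED 85 8D.
U+0391: 2-byte form → CE 91.
U+A70EE: 4-byte form → F2 A7 83 AE.
U+E61F5: 4-byte form → F3 A6 87 B5.
U+BD12: 3-byte form → EB B4 92.
U+4694: 3-byte form → E4 9A 94.
U+20A8: 3-byte form → E2 82 A8.
Concatenated (25 bytes): EA AE 8D ED 85 8D CE 91 F2 A7 83 AE F3 A6 87 B5 EB B4 92 E4 9A 94 E2 82 A8.

EA AE 8D ED 85 8D CE 91 F2 A7 83 AE F3 A6 87 B5 EB B4 92 E4 9A 94 E2 82 A8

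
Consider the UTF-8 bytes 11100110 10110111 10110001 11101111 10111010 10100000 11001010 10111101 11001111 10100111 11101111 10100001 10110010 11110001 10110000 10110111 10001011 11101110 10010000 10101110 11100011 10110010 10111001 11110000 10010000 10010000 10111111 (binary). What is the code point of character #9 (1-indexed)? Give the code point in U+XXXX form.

Offset 0: leading byte 0xE6 = 11100110 → 3-byte char #1 = E6 B7 B1.
Offset 3: leading byte 0xEF = 11101111 → 3-byte char #2 = EF BA A0.
Offset 6: leading byte 0xCA = 11001010 → 2-byte char #3 = CA BD.
Offset 8: leading byte 0xCF = 11001111 → 2-byte char #4 = CF A7.
Offset 10: leading byte 0xEF = 11101111 → 3-byte char #5 = EF A1 B2.
Offset 13: leading byte 0xF1 = 11110001 → 4-byte char #6 = F1 B0 B7 8B.
Offset 17: leading byte 0xEE = 11101110 → 3-byte char #7 = EE 90 AE.
Offset 20: leading byte 0xE3 = 11100011 → 3-byte char #8 = E3 B2 B9.
Offset 23: leading byte 0xF0 = 11110000 → 4-byte char #9 = F0 90 90 BF.
Leading byte 0xF0 = 11110000 matches 11110xxx → 4-byte sequence.
Byte 1: 0xF0 = 11110000, payload 000 (3 bits).
Byte 2: 0x90 = 10010000 (10xxxxxx ✓), payload 010000.
Byte 3: 0x90 = 10010000 (10xxxxxx ✓), payload 010000.
Byte 4: 0xBF = 10111111 (10xxxxxx ✓), payload 111111.
Concatenate: 000010000010000111111 = 0x1043F (21 bits → U+1043F).

U+1043F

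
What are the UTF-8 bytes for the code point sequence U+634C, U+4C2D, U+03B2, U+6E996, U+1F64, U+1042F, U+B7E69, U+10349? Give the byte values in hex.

U+634C: 3-byte form → E6 8D 8C.
U+4C2D: 3-byte form → E4 B0 AD.
U+03B2: 2-byte form → CE B2.
U+6E996: 4-byte form → F1 AE A6 96.
U+1F64: 3-byte form → E1 BD A4.
U+1042F: 4-byte form → F0 90 90 AF.
U+B7E69: 4-byte form → F2 B7 B9 A9.
U+10349: 4-byte form → F0 90 8D 89.
Concatenated (27 bytes): E6 8D 8C E4 B0 AD CE B2 F1 AE A6 96 E1 BD A4 F0 90 90 AF F2 B7 B9 A9 F0 90 8D 89.

E6 8D 8C E4 B0 AD CE B2 F1 AE A6 96 E1 BD A4 F0 90 90 AF F2 B7 B9 A9 F0 90 8D 89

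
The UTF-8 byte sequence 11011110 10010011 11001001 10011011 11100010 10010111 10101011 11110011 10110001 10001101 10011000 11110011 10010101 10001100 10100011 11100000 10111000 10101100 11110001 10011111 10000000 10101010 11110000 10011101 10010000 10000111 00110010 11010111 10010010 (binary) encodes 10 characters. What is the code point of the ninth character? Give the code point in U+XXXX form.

Offset 0: leading byte 0xDE = 11011110 → 2-byte char #1 = DE 93.
Offset 2: leading byte 0xC9 = 11001001 → 2-byte char #2 = C9 9B.
Offset 4: leading byte 0xE2 = 11100010 → 3-byte char #3 = E2 97 AB.
Offset 7: leading byte 0xF3 = 11110011 → 4-byte char #4 = F3 B1 8D 98.
Offset 11: leading byte 0xF3 = 11110011 → 4-byte char #5 = F3 95 8C A3.
Offset 15: leading byte 0xE0 = 11100000 → 3-byte char #6 = E0 B8 AC.
Offset 18: leading byte 0xF1 = 11110001 → 4-byte char #7 = F1 9F 80 AA.
Offset 22: leading byte 0xF0 = 11110000 → 4-byte char #8 = F0 9D 90 87.
Offset 26: leading byte 0x32 = 00110010 → 1-byte char #9 = 32.
Leading byte 0x32 = 00110010 matches 0xxxxxxx → 1-byte sequence.
Byte 1: 0x32 = 00110010, payload 0110010 (7 bits).
Concatenate: 0110010 = 0x32 (7 bits → U+0032).

U+0032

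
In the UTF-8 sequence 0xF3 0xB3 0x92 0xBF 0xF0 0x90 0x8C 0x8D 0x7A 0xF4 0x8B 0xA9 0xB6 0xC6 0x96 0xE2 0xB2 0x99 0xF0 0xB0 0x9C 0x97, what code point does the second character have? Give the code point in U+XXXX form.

U+1030D

Offset 0: leading byte 0xF3 = 11110011 → 4-byte char #1 = F3 B3 92 BF.
Offset 4: leading byte 0xF0 = 11110000 → 4-byte char #2 = F0 90 8C 8D.
Leading byte 0xF0 = 11110000 matches 11110xxx → 4-byte sequence.
Byte 1: 0xF0 = 11110000, payload 000 (3 bits).
Byte 2: 0x90 = 10010000 (10xxxxxx ✓), payload 010000.
Byte 3: 0x8C = 10001100 (10xxxxxx ✓), payload 001100.
Byte 4: 0x8D = 10001101 (10xxxxxx ✓), payload 001101.
Concatenate: 000010000001100001101 = 0x1030D (21 bits → U+1030D).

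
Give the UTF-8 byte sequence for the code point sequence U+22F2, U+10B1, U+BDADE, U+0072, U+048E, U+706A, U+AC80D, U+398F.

E2 8B B2 E1 82 B1 F2 BD AB 9E 72 D2 8E E7 81 AA F2 AC A0 8D E3 A6 8F

U+22F2: 3-byte form → E2 8B B2.
U+10B1: 3-byte form → E1 82 B1.
U+BDADE: 4-byte form → F2 BD AB 9E.
U+0072: 1-byte form → 72.
U+048E: 2-byte form → D2 8E.
U+706A: 3-byte form → E7 81 AA.
U+AC80D: 4-byte form → F2 AC A0 8D.
U+398F: 3-byte form → E3 A6 8F.
Concatenated (23 bytes): E2 8B B2 E1 82 B1 F2 BD AB 9E 72 D2 8E E7 81 AA F2 AC A0 8D E3 A6 8F.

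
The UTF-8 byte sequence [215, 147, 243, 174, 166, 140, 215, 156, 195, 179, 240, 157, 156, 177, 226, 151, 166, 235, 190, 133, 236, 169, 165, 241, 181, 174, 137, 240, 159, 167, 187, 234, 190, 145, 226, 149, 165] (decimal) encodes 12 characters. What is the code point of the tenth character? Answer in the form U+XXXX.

Offset 0: leading byte 0xD7 = 11010111 → 2-byte char #1 = D7 93.
Offset 2: leading byte 0xF3 = 11110011 → 4-byte char #2 = F3 AE A6 8C.
Offset 6: leading byte 0xD7 = 11010111 → 2-byte char #3 = D7 9C.
Offset 8: leading byte 0xC3 = 11000011 → 2-byte char #4 = C3 B3.
Offset 10: leading byte 0xF0 = 11110000 → 4-byte char #5 = F0 9D 9C B1.
Offset 14: leading byte 0xE2 = 11100010 → 3-byte char #6 = E2 97 A6.
Offset 17: leading byte 0xEB = 11101011 → 3-byte char #7 = EB BE 85.
Offset 20: leading byte 0xEC = 11101100 → 3-byte char #8 = EC A9 A5.
Offset 23: leading byte 0xF1 = 11110001 → 4-byte char #9 = F1 B5 AE 89.
Offset 27: leading byte 0xF0 = 11110000 → 4-byte char #10 = F0 9F A7 BB.
Leading byte 0xF0 = 11110000 matches 11110xxx → 4-byte sequence.
Byte 1: 0xF0 = 11110000, payload 000 (3 bits).
Byte 2: 0x9F = 10011111 (10xxxxxx ✓), payload 011111.
Byte 3: 0xA7 = 10100111 (10xxxxxx ✓), payload 100111.
Byte 4: 0xBB = 10111011 (10xxxxxx ✓), payload 111011.
Concatenate: 000011111100111111011 = 0x1F9FB (21 bits → U+1F9FB).

U+1F9FB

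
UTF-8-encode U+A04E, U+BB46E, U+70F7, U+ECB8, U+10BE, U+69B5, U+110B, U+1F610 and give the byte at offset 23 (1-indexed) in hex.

1-indexed offset 23 is 0-indexed offset 22.
U+A04E → 3-byte form EA 81 8E at offsets 0–2.
U+BB46E → 4-byte form F2 BB 91 AE at offsets 3–6.
U+70F7 → 3-byte form E7 83 B7 at offsets 7–9.
U+ECB8 → 3-byte form EE B2 B8 at offsets 10–12.
U+10BE → 3-byte form E1 82 BE at offsets 13–15.
U+69B5 → 3-byte form E6 A6 B5 at offsets 16–18.
U+110B → 3-byte form E1 84 8B at offsets 19–21.
U+1F610 → 4-byte form F0 9F 98 90 at offsets 22–25.
Offset 22 falls in char 8's range; it's byte 1 of F0 9F 98 90 = 0xF0.

0xF0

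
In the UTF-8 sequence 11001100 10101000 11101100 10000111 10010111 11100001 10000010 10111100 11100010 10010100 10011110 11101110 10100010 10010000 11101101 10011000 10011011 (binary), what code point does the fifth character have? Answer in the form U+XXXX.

U+E890

Offset 0: leading byte 0xCC = 11001100 → 2-byte char #1 = CC A8.
Offset 2: leading byte 0xEC = 11101100 → 3-byte char #2 = EC 87 97.
Offset 5: leading byte 0xE1 = 11100001 → 3-byte char #3 = E1 82 BC.
Offset 8: leading byte 0xE2 = 11100010 → 3-byte char #4 = E2 94 9E.
Offset 11: leading byte 0xEE = 11101110 → 3-byte char #5 = EE A2 90.
Leading byte 0xEE = 11101110 matches 1110xxxx → 3-byte sequence.
Byte 1: 0xEE = 11101110, payload 1110 (4 bits).
Byte 2: 0xA2 = 10100010 (10xxxxxx ✓), payload 100010.
Byte 3: 0x90 = 10010000 (10xxxxxx ✓), payload 010000.
Concatenate: 1110100010010000 = 0xE890 (16 bits → U+E890).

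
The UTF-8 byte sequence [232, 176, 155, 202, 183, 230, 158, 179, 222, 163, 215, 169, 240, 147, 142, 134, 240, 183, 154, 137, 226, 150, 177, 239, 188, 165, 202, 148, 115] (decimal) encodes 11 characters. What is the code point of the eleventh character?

U+0073

Offset 0: leading byte 0xE8 = 11101000 → 3-byte char #1 = E8 B0 9B.
Offset 3: leading byte 0xCA = 11001010 → 2-byte char #2 = CA B7.
Offset 5: leading byte 0xE6 = 11100110 → 3-byte char #3 = E6 9E B3.
Offset 8: leading byte 0xDE = 11011110 → 2-byte char #4 = DE A3.
Offset 10: leading byte 0xD7 = 11010111 → 2-byte char #5 = D7 A9.
Offset 12: leading byte 0xF0 = 11110000 → 4-byte char #6 = F0 93 8E 86.
Offset 16: leading byte 0xF0 = 11110000 → 4-byte char #7 = F0 B7 9A 89.
Offset 20: leading byte 0xE2 = 11100010 → 3-byte char #8 = E2 96 B1.
Offset 23: leading byte 0xEF = 11101111 → 3-byte char #9 = EF BC A5.
Offset 26: leading byte 0xCA = 11001010 → 2-byte char #10 = CA 94.
Offset 28: leading byte 0x73 = 01110011 → 1-byte char #11 = 73.
Leading byte 0x73 = 01110011 matches 0xxxxxxx → 1-byte sequence.
Byte 1: 0x73 = 01110011, payload 1110011 (7 bits).
Concatenate: 1110011 = 0x73 (7 bits → U+0073).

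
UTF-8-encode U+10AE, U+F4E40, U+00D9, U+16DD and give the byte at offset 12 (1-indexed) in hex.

0x9D

1-indexed offset 12 is 0-indexed offset 11.
U+10AE → 3-byte form E1 82 AE at offsets 0–2.
U+F4E40 → 4-byte form F3 B4 B9 80 at offsets 3–6.
U+00D9 → 2-byte form C3 99 at offsets 7–8.
U+16DD → 3-byte form E1 9B 9D at offsets 9–11.
Offset 11 falls in char 4's range; it's byte 3 of E1 9B 9D = 0x9D.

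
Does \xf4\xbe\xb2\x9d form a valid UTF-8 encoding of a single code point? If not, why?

invalid (encodes a value above U+10FFFF)

Leading byte 0xF4 = 11110100 → 4-byte form.
Payload = 0x13EC9D, which exceeds U+10FFFF, the maximum Unicode code point. (Leading bytes F5–FF, or F4 followed by ≥ 0x90, are invalid.)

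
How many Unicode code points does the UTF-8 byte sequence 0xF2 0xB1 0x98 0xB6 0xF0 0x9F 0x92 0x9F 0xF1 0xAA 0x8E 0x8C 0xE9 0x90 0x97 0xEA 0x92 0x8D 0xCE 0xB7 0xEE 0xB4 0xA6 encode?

Byte at offset 0: 0xF2 = 11110010 → 4-byte char (#1). Advance 4.
Byte at offset 4: 0xF0 = 11110000 → 4-byte char (#2). Advance 4.
Byte at offset 8: 0xF1 = 11110001 → 4-byte char (#3). Advance 4.
Byte at offset 12: 0xE9 = 11101001 → 3-byte char (#4). Advance 3.
Byte at offset 15: 0xEA = 11101010 → 3-byte char (#5). Advance 3.
Byte at offset 18: 0xCE = 11001110 → 2-byte char (#6). Advance 2.
Byte at offset 20: 0xEE = 11101110 → 3-byte char (#7). Advance 3.
Reached end at offset 23 after 7 code points.

7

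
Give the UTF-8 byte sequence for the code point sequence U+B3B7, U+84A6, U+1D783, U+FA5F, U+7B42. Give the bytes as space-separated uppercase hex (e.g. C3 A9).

EB 8E B7 E8 92 A6 F0 9D 9E 83 EF A9 9F E7 AD 82

U+B3B7: 3-byte form → EB 8E B7.
U+84A6: 3-byte form → E8 92 A6.
U+1D783: 4-byte form → F0 9D 9E 83.
U+FA5F: 3-byte form → EF A9 9F.
U+7B42: 3-byte form → E7 AD 82.
Concatenated (16 bytes): EB 8E B7 E8 92 A6 F0 9D 9E 83 EF A9 9F E7 AD 82.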